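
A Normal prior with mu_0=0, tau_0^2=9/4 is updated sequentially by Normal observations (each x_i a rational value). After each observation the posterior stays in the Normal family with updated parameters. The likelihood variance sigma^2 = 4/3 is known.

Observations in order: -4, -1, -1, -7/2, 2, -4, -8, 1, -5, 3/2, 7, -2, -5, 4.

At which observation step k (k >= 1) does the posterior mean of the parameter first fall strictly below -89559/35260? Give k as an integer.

obs 1: x=-4 → posterior Normal(-108/43, 36/43)
obs 2: x=-1 → posterior Normal(-27/14, 18/35)
obs 3: x=-1 → posterior Normal(-162/97, 36/97)
obs 4: x=-7/2 → posterior Normal(-513/248, 9/31)
obs 5: x=2 → posterior Normal(-405/302, 36/151)
obs 6: x=-4 → posterior Normal(-621/356, 18/89)
obs 7: x=-8 → posterior Normal(-1053/410, 36/205)
obs 8: x=1 → posterior Normal(-999/464, 9/58)
obs 9: x=-5 → posterior Normal(-1269/518, 36/259)
obs 10: x=3/2 → posterior Normal(-27/13, 18/143)
obs 11: x=7 → posterior Normal(-405/313, 36/313)
obs 12: x=-2 → posterior Normal(-27/20, 9/85)
obs 13: x=-5 → posterior Normal(-594/367, 36/367)
obs 14: x=4 → posterior Normal(-243/197, 18/197)

k = 7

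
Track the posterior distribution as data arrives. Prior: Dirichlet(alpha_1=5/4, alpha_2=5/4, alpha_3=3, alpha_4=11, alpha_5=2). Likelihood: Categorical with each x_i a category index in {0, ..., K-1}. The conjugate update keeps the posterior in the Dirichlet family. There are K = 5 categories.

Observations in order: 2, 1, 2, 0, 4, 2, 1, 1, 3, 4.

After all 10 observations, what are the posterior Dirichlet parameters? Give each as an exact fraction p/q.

obs 1: x=2 → posterior Dirichlet(5/4, 5/4, 4, 11, 2)
obs 2: x=1 → posterior Dirichlet(5/4, 9/4, 4, 11, 2)
obs 3: x=2 → posterior Dirichlet(5/4, 9/4, 5, 11, 2)
obs 4: x=0 → posterior Dirichlet(9/4, 9/4, 5, 11, 2)
obs 5: x=4 → posterior Dirichlet(9/4, 9/4, 5, 11, 3)
obs 6: x=2 → posterior Dirichlet(9/4, 9/4, 6, 11, 3)
obs 7: x=1 → posterior Dirichlet(9/4, 13/4, 6, 11, 3)
obs 8: x=1 → posterior Dirichlet(9/4, 17/4, 6, 11, 3)
obs 9: x=3 → posterior Dirichlet(9/4, 17/4, 6, 12, 3)
obs 10: x=4 → posterior Dirichlet(9/4, 17/4, 6, 12, 4)

alpha_1=9/4, alpha_2=17/4, alpha_3=6, alpha_4=12, alpha_5=4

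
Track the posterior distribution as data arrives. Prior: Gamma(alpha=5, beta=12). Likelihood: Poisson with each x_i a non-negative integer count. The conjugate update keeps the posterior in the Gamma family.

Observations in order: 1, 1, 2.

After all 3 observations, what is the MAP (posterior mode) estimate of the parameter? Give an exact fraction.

obs 1: x=1 → posterior Gamma(6, 13)
obs 2: x=1 → posterior Gamma(7, 14)
obs 3: x=2 → posterior Gamma(9, 15)

8/15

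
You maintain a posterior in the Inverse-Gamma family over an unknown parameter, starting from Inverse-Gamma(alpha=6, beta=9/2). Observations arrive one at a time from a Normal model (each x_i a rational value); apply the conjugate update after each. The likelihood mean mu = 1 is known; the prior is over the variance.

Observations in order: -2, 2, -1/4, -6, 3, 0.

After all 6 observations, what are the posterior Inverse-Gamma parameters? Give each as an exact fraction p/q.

obs 1: x=-2 → posterior Inverse-Gamma(13/2, 9)
obs 2: x=2 → posterior Inverse-Gamma(7, 19/2)
obs 3: x=-1/4 → posterior Inverse-Gamma(15/2, 329/32)
obs 4: x=-6 → posterior Inverse-Gamma(8, 1113/32)
obs 5: x=3 → posterior Inverse-Gamma(17/2, 1177/32)
obs 6: x=0 → posterior Inverse-Gamma(9, 1193/32)

alpha=9, beta=1193/32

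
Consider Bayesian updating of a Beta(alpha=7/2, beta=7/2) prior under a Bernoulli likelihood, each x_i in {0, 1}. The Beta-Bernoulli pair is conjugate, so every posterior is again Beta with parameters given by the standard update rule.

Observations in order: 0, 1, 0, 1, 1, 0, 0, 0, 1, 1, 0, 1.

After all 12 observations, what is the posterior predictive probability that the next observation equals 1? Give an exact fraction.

obs 1: x=0 → posterior Beta(7/2, 9/2)
obs 2: x=1 → posterior Beta(9/2, 9/2)
obs 3: x=0 → posterior Beta(9/2, 11/2)
obs 4: x=1 → posterior Beta(11/2, 11/2)
obs 5: x=1 → posterior Beta(13/2, 11/2)
obs 6: x=0 → posterior Beta(13/2, 13/2)
obs 7: x=0 → posterior Beta(13/2, 15/2)
obs 8: x=0 → posterior Beta(13/2, 17/2)
obs 9: x=1 → posterior Beta(15/2, 17/2)
obs 10: x=1 → posterior Beta(17/2, 17/2)
obs 11: x=0 → posterior Beta(17/2, 19/2)
obs 12: x=1 → posterior Beta(19/2, 19/2)

1/2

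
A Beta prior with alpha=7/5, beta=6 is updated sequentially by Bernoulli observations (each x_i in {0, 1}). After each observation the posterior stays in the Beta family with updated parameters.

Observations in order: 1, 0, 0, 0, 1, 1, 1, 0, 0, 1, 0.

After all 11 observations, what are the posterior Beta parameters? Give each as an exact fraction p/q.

obs 1: x=1 → posterior Beta(12/5, 6)
obs 2: x=0 → posterior Beta(12/5, 7)
obs 3: x=0 → posterior Beta(12/5, 8)
obs 4: x=0 → posterior Beta(12/5, 9)
obs 5: x=1 → posterior Beta(17/5, 9)
obs 6: x=1 → posterior Beta(22/5, 9)
obs 7: x=1 → posterior Beta(27/5, 9)
obs 8: x=0 → posterior Beta(27/5, 10)
obs 9: x=0 → posterior Beta(27/5, 11)
obs 10: x=1 → posterior Beta(32/5, 11)
obs 11: x=0 → posterior Beta(32/5, 12)

alpha=32/5, beta=12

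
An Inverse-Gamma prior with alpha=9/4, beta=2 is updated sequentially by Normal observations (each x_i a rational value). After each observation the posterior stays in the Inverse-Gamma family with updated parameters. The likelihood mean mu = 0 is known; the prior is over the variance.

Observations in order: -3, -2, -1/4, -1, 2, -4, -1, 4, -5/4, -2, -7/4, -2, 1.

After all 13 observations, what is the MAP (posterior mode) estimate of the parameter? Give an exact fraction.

1099/312

obs 1: x=-3 → posterior Inverse-Gamma(11/4, 13/2)
obs 2: x=-2 → posterior Inverse-Gamma(13/4, 17/2)
obs 3: x=-1/4 → posterior Inverse-Gamma(15/4, 273/32)
obs 4: x=-1 → posterior Inverse-Gamma(17/4, 289/32)
obs 5: x=2 → posterior Inverse-Gamma(19/4, 353/32)
obs 6: x=-4 → posterior Inverse-Gamma(21/4, 609/32)
obs 7: x=-1 → posterior Inverse-Gamma(23/4, 625/32)
obs 8: x=4 → posterior Inverse-Gamma(25/4, 881/32)
obs 9: x=-5/4 → posterior Inverse-Gamma(27/4, 453/16)
obs 10: x=-2 → posterior Inverse-Gamma(29/4, 485/16)
obs 11: x=-7/4 → posterior Inverse-Gamma(31/4, 1019/32)
obs 12: x=-2 → posterior Inverse-Gamma(33/4, 1083/32)
obs 13: x=1 → posterior Inverse-Gamma(35/4, 1099/32)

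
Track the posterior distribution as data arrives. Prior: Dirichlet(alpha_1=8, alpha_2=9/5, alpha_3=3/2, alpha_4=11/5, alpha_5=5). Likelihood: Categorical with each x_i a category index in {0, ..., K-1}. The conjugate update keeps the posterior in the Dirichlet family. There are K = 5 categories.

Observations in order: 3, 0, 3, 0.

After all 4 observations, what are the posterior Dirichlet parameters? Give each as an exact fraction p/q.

alpha_1=10, alpha_2=9/5, alpha_3=3/2, alpha_4=21/5, alpha_5=5

obs 1: x=3 → posterior Dirichlet(8, 9/5, 3/2, 16/5, 5)
obs 2: x=0 → posterior Dirichlet(9, 9/5, 3/2, 16/5, 5)
obs 3: x=3 → posterior Dirichlet(9, 9/5, 3/2, 21/5, 5)
obs 4: x=0 → posterior Dirichlet(10, 9/5, 3/2, 21/5, 5)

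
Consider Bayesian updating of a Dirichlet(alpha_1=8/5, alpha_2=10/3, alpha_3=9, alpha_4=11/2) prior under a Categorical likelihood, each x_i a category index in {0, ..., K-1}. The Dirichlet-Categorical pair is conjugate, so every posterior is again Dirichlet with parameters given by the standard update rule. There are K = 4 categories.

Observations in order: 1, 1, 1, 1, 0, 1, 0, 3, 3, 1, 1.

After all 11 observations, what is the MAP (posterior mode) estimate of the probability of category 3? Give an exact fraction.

obs 1: x=1 → posterior Dirichlet(8/5, 13/3, 9, 11/2)
obs 2: x=1 → posterior Dirichlet(8/5, 16/3, 9, 11/2)
obs 3: x=1 → posterior Dirichlet(8/5, 19/3, 9, 11/2)
obs 4: x=1 → posterior Dirichlet(8/5, 22/3, 9, 11/2)
obs 5: x=0 → posterior Dirichlet(13/5, 22/3, 9, 11/2)
obs 6: x=1 → posterior Dirichlet(13/5, 25/3, 9, 11/2)
obs 7: x=0 → posterior Dirichlet(18/5, 25/3, 9, 11/2)
obs 8: x=3 → posterior Dirichlet(18/5, 25/3, 9, 13/2)
obs 9: x=3 → posterior Dirichlet(18/5, 25/3, 9, 15/2)
obs 10: x=1 → posterior Dirichlet(18/5, 28/3, 9, 15/2)
obs 11: x=1 → posterior Dirichlet(18/5, 31/3, 9, 15/2)

15/61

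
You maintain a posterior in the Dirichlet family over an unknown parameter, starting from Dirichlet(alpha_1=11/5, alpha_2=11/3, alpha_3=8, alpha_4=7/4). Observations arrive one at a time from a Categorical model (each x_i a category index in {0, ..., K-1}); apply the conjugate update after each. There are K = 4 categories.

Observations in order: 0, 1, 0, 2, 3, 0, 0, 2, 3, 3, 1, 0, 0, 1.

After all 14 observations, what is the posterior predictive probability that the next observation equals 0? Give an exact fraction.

obs 1: x=0 → posterior Dirichlet(16/5, 11/3, 8, 7/4)
obs 2: x=1 → posterior Dirichlet(16/5, 14/3, 8, 7/4)
obs 3: x=0 → posterior Dirichlet(21/5, 14/3, 8, 7/4)
obs 4: x=2 → posterior Dirichlet(21/5, 14/3, 9, 7/4)
obs 5: x=3 → posterior Dirichlet(21/5, 14/3, 9, 11/4)
obs 6: x=0 → posterior Dirichlet(26/5, 14/3, 9, 11/4)
obs 7: x=0 → posterior Dirichlet(31/5, 14/3, 9, 11/4)
obs 8: x=2 → posterior Dirichlet(31/5, 14/3, 10, 11/4)
obs 9: x=3 → posterior Dirichlet(31/5, 14/3, 10, 15/4)
obs 10: x=3 → posterior Dirichlet(31/5, 14/3, 10, 19/4)
obs 11: x=1 → posterior Dirichlet(31/5, 17/3, 10, 19/4)
obs 12: x=0 → posterior Dirichlet(36/5, 17/3, 10, 19/4)
obs 13: x=0 → posterior Dirichlet(41/5, 17/3, 10, 19/4)
obs 14: x=1 → posterior Dirichlet(41/5, 20/3, 10, 19/4)

492/1777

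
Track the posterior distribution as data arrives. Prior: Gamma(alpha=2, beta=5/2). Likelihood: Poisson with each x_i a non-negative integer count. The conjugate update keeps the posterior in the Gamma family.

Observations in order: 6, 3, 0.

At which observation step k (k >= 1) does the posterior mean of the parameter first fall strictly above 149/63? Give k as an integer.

k = 2

obs 1: x=6 → posterior Gamma(8, 7/2)
obs 2: x=3 → posterior Gamma(11, 9/2)
obs 3: x=0 → posterior Gamma(11, 11/2)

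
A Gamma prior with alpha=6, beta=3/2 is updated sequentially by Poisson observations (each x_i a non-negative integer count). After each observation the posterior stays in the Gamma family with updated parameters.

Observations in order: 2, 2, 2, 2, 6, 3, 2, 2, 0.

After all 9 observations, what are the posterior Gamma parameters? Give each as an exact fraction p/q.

alpha=27, beta=21/2

obs 1: x=2 → posterior Gamma(8, 5/2)
obs 2: x=2 → posterior Gamma(10, 7/2)
obs 3: x=2 → posterior Gamma(12, 9/2)
obs 4: x=2 → posterior Gamma(14, 11/2)
obs 5: x=6 → posterior Gamma(20, 13/2)
obs 6: x=3 → posterior Gamma(23, 15/2)
obs 7: x=2 → posterior Gamma(25, 17/2)
obs 8: x=2 → posterior Gamma(27, 19/2)
obs 9: x=0 → posterior Gamma(27, 21/2)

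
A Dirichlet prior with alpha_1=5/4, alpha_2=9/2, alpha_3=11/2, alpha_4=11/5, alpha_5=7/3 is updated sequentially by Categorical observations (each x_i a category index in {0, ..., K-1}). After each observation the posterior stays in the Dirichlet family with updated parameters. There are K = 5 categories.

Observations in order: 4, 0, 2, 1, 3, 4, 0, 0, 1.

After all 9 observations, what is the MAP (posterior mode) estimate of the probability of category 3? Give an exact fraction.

132/1187

obs 1: x=4 → posterior Dirichlet(5/4, 9/2, 11/2, 11/5, 10/3)
obs 2: x=0 → posterior Dirichlet(9/4, 9/2, 11/2, 11/5, 10/3)
obs 3: x=2 → posterior Dirichlet(9/4, 9/2, 13/2, 11/5, 10/3)
obs 4: x=1 → posterior Dirichlet(9/4, 11/2, 13/2, 11/5, 10/3)
obs 5: x=3 → posterior Dirichlet(9/4, 11/2, 13/2, 16/5, 10/3)
obs 6: x=4 → posterior Dirichlet(9/4, 11/2, 13/2, 16/5, 13/3)
obs 7: x=0 → posterior Dirichlet(13/4, 11/2, 13/2, 16/5, 13/3)
obs 8: x=0 → posterior Dirichlet(17/4, 11/2, 13/2, 16/5, 13/3)
obs 9: x=1 → posterior Dirichlet(17/4, 13/2, 13/2, 16/5, 13/3)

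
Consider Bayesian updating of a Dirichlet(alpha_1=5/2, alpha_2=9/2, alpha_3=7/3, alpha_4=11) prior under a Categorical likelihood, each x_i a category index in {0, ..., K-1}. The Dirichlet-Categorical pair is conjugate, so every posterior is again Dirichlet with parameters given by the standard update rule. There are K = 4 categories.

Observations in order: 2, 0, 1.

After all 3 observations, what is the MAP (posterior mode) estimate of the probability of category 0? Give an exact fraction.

15/116

obs 1: x=2 → posterior Dirichlet(5/2, 9/2, 10/3, 11)
obs 2: x=0 → posterior Dirichlet(7/2, 9/2, 10/3, 11)
obs 3: x=1 → posterior Dirichlet(7/2, 11/2, 10/3, 11)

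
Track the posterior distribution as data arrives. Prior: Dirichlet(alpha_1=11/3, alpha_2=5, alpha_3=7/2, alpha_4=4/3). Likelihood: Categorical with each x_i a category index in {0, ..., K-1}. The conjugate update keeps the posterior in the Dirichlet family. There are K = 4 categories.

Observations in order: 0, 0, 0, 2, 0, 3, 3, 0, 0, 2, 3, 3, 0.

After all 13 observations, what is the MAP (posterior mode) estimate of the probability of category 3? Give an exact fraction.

obs 1: x=0 → posterior Dirichlet(14/3, 5, 7/2, 4/3)
obs 2: x=0 → posterior Dirichlet(17/3, 5, 7/2, 4/3)
obs 3: x=0 → posterior Dirichlet(20/3, 5, 7/2, 4/3)
obs 4: x=2 → posterior Dirichlet(20/3, 5, 9/2, 4/3)
obs 5: x=0 → posterior Dirichlet(23/3, 5, 9/2, 4/3)
obs 6: x=3 → posterior Dirichlet(23/3, 5, 9/2, 7/3)
obs 7: x=3 → posterior Dirichlet(23/3, 5, 9/2, 10/3)
obs 8: x=0 → posterior Dirichlet(26/3, 5, 9/2, 10/3)
obs 9: x=0 → posterior Dirichlet(29/3, 5, 9/2, 10/3)
obs 10: x=2 → posterior Dirichlet(29/3, 5, 11/2, 10/3)
obs 11: x=3 → posterior Dirichlet(29/3, 5, 11/2, 13/3)
obs 12: x=3 → posterior Dirichlet(29/3, 5, 11/2, 16/3)
obs 13: x=0 → posterior Dirichlet(32/3, 5, 11/2, 16/3)

26/135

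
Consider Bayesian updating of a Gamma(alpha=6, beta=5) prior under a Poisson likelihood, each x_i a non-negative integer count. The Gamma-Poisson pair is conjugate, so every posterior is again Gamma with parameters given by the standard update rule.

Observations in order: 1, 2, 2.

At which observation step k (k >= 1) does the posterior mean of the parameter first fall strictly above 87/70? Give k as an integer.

k = 2

obs 1: x=1 → posterior Gamma(7, 6)
obs 2: x=2 → posterior Gamma(9, 7)
obs 3: x=2 → posterior Gamma(11, 8)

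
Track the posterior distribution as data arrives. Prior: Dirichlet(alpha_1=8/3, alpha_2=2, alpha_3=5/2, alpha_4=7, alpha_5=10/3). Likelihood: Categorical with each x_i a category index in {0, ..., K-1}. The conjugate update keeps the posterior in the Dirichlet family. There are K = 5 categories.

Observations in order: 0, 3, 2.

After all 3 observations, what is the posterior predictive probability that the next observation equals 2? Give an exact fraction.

7/41

obs 1: x=0 → posterior Dirichlet(11/3, 2, 5/2, 7, 10/3)
obs 2: x=3 → posterior Dirichlet(11/3, 2, 5/2, 8, 10/3)
obs 3: x=2 → posterior Dirichlet(11/3, 2, 7/2, 8, 10/3)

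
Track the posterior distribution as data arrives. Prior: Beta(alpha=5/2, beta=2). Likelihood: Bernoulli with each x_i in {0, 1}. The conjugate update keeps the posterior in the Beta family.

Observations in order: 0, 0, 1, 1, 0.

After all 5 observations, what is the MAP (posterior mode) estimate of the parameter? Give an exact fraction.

obs 1: x=0 → posterior Beta(5/2, 3)
obs 2: x=0 → posterior Beta(5/2, 4)
obs 3: x=1 → posterior Beta(7/2, 4)
obs 4: x=1 → posterior Beta(9/2, 4)
obs 5: x=0 → posterior Beta(9/2, 5)

7/15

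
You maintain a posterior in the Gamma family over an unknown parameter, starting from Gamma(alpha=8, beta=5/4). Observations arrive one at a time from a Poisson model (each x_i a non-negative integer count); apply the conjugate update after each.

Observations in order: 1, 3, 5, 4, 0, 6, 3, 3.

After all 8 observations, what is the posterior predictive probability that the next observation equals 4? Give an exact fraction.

obs 1: x=1 → posterior Gamma(9, 9/4)
obs 2: x=3 → posterior Gamma(12, 13/4)
obs 3: x=5 → posterior Gamma(17, 17/4)
obs 4: x=4 → posterior Gamma(21, 21/4)
obs 5: x=0 → posterior Gamma(21, 25/4)
obs 6: x=6 → posterior Gamma(27, 29/4)
obs 7: x=3 → posterior Gamma(30, 33/4)
obs 8: x=3 → posterior Gamma(33, 37/4)

84927632946125292860970168854858062973809812588393381960960/470980252977060692221811837930860485365142108678565170347081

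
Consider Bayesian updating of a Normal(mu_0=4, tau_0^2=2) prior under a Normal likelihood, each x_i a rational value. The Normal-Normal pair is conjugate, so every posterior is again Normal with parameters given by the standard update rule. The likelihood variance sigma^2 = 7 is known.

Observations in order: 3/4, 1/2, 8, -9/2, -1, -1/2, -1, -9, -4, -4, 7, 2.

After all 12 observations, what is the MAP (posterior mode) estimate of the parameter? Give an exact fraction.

33/62

obs 1: x=3/4 → posterior Normal(59/18, 14/9)
obs 2: x=1/2 → posterior Normal(61/22, 14/11)
obs 3: x=8 → posterior Normal(93/26, 14/13)
obs 4: x=-9/2 → posterior Normal(5/2, 14/15)
obs 5: x=-1 → posterior Normal(71/34, 14/17)
obs 6: x=-1/2 → posterior Normal(69/38, 14/19)
obs 7: x=-1 → posterior Normal(65/42, 2/3)
obs 8: x=-9 → posterior Normal(29/46, 14/23)
obs 9: x=-4 → posterior Normal(13/50, 14/25)
obs 10: x=-4 → posterior Normal(-1/18, 14/27)
obs 11: x=7 → posterior Normal(25/58, 14/29)
obs 12: x=2 → posterior Normal(33/62, 14/31)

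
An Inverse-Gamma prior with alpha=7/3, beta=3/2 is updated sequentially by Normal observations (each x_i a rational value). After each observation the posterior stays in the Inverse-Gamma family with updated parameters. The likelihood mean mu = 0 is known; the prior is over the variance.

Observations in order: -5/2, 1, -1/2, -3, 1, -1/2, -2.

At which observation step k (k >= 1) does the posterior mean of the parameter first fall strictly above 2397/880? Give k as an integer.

k = 4

obs 1: x=-5/2 → posterior Inverse-Gamma(17/6, 37/8)
obs 2: x=1 → posterior Inverse-Gamma(10/3, 41/8)
obs 3: x=-1/2 → posterior Inverse-Gamma(23/6, 21/4)
obs 4: x=-3 → posterior Inverse-Gamma(13/3, 39/4)
obs 5: x=1 → posterior Inverse-Gamma(29/6, 41/4)
obs 6: x=-1/2 → posterior Inverse-Gamma(16/3, 83/8)
obs 7: x=-2 → posterior Inverse-Gamma(35/6, 99/8)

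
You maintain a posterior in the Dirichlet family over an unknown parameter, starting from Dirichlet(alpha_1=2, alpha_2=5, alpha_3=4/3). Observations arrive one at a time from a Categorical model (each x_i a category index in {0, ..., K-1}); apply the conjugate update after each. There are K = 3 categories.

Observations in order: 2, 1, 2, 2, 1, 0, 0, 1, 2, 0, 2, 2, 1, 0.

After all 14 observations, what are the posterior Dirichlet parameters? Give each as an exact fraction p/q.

alpha_1=6, alpha_2=9, alpha_3=22/3

obs 1: x=2 → posterior Dirichlet(2, 5, 7/3)
obs 2: x=1 → posterior Dirichlet(2, 6, 7/3)
obs 3: x=2 → posterior Dirichlet(2, 6, 10/3)
obs 4: x=2 → posterior Dirichlet(2, 6, 13/3)
obs 5: x=1 → posterior Dirichlet(2, 7, 13/3)
obs 6: x=0 → posterior Dirichlet(3, 7, 13/3)
obs 7: x=0 → posterior Dirichlet(4, 7, 13/3)
obs 8: x=1 → posterior Dirichlet(4, 8, 13/3)
obs 9: x=2 → posterior Dirichlet(4, 8, 16/3)
obs 10: x=0 → posterior Dirichlet(5, 8, 16/3)
obs 11: x=2 → posterior Dirichlet(5, 8, 19/3)
obs 12: x=2 → posterior Dirichlet(5, 8, 22/3)
obs 13: x=1 → posterior Dirichlet(5, 9, 22/3)
obs 14: x=0 → posterior Dirichlet(6, 9, 22/3)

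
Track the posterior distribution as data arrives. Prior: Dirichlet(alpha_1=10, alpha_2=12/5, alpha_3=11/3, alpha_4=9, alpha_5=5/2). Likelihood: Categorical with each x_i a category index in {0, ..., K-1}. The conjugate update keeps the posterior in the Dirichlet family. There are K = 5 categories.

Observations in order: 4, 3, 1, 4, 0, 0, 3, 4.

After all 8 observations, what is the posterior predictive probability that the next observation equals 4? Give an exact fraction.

obs 1: x=4 → posterior Dirichlet(10, 12/5, 11/3, 9, 7/2)
obs 2: x=3 → posterior Dirichlet(10, 12/5, 11/3, 10, 7/2)
obs 3: x=1 → posterior Dirichlet(10, 17/5, 11/3, 10, 7/2)
obs 4: x=4 → posterior Dirichlet(10, 17/5, 11/3, 10, 9/2)
obs 5: x=0 → posterior Dirichlet(11, 17/5, 11/3, 10, 9/2)
obs 6: x=0 → posterior Dirichlet(12, 17/5, 11/3, 10, 9/2)
obs 7: x=3 → posterior Dirichlet(12, 17/5, 11/3, 11, 9/2)
obs 8: x=4 → posterior Dirichlet(12, 17/5, 11/3, 11, 11/2)

15/97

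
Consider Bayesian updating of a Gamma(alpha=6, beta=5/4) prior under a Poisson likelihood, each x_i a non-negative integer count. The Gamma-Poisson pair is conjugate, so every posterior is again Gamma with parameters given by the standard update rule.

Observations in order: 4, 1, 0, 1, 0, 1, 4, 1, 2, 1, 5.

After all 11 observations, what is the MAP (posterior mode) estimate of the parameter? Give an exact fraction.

100/49

obs 1: x=4 → posterior Gamma(10, 9/4)
obs 2: x=1 → posterior Gamma(11, 13/4)
obs 3: x=0 → posterior Gamma(11, 17/4)
obs 4: x=1 → posterior Gamma(12, 21/4)
obs 5: x=0 → posterior Gamma(12, 25/4)
obs 6: x=1 → posterior Gamma(13, 29/4)
obs 7: x=4 → posterior Gamma(17, 33/4)
obs 8: x=1 → posterior Gamma(18, 37/4)
obs 9: x=2 → posterior Gamma(20, 41/4)
obs 10: x=1 → posterior Gamma(21, 45/4)
obs 11: x=5 → posterior Gamma(26, 49/4)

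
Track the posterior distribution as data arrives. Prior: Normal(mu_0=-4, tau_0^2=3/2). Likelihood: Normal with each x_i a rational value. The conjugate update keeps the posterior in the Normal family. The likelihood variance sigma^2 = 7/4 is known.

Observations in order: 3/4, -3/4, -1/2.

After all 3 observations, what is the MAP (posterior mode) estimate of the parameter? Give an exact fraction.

-31/25

obs 1: x=3/4 → posterior Normal(-47/26, 21/26)
obs 2: x=-3/4 → posterior Normal(-28/19, 21/38)
obs 3: x=-1/2 → posterior Normal(-31/25, 21/50)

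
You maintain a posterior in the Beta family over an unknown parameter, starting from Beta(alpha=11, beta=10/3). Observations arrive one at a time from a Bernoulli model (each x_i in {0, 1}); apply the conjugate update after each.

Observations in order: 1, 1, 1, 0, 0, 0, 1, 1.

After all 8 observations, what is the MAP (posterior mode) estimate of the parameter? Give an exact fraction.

obs 1: x=1 → posterior Beta(12, 10/3)
obs 2: x=1 → posterior Beta(13, 10/3)
obs 3: x=1 → posterior Beta(14, 10/3)
obs 4: x=0 → posterior Beta(14, 13/3)
obs 5: x=0 → posterior Beta(14, 16/3)
obs 6: x=0 → posterior Beta(14, 19/3)
obs 7: x=1 → posterior Beta(15, 19/3)
obs 8: x=1 → posterior Beta(16, 19/3)

45/61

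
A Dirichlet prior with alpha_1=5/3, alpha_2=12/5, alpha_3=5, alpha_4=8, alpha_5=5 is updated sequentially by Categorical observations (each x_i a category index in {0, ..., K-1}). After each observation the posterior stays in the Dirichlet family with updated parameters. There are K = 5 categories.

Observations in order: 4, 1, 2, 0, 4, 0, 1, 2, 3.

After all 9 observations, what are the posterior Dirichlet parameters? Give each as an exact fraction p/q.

alpha_1=11/3, alpha_2=22/5, alpha_3=7, alpha_4=9, alpha_5=7

obs 1: x=4 → posterior Dirichlet(5/3, 12/5, 5, 8, 6)
obs 2: x=1 → posterior Dirichlet(5/3, 17/5, 5, 8, 6)
obs 3: x=2 → posterior Dirichlet(5/3, 17/5, 6, 8, 6)
obs 4: x=0 → posterior Dirichlet(8/3, 17/5, 6, 8, 6)
obs 5: x=4 → posterior Dirichlet(8/3, 17/5, 6, 8, 7)
obs 6: x=0 → posterior Dirichlet(11/3, 17/5, 6, 8, 7)
obs 7: x=1 → posterior Dirichlet(11/3, 22/5, 6, 8, 7)
obs 8: x=2 → posterior Dirichlet(11/3, 22/5, 7, 8, 7)
obs 9: x=3 → posterior Dirichlet(11/3, 22/5, 7, 9, 7)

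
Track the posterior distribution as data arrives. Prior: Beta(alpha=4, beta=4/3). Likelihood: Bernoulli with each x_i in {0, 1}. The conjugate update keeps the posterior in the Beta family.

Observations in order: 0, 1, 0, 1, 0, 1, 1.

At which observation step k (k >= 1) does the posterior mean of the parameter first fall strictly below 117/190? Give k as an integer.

k = 3

obs 1: x=0 → posterior Beta(4, 7/3)
obs 2: x=1 → posterior Beta(5, 7/3)
obs 3: x=0 → posterior Beta(5, 10/3)
obs 4: x=1 → posterior Beta(6, 10/3)
obs 5: x=0 → posterior Beta(6, 13/3)
obs 6: x=1 → posterior Beta(7, 13/3)
obs 7: x=1 → posterior Beta(8, 13/3)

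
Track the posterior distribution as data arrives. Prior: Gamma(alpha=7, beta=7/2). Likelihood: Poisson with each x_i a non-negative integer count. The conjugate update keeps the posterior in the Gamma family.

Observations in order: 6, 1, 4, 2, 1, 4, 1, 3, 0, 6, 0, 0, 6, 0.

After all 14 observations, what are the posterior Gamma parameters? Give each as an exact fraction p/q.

obs 1: x=6 → posterior Gamma(13, 9/2)
obs 2: x=1 → posterior Gamma(14, 11/2)
obs 3: x=4 → posterior Gamma(18, 13/2)
obs 4: x=2 → posterior Gamma(20, 15/2)
obs 5: x=1 → posterior Gamma(21, 17/2)
obs 6: x=4 → posterior Gamma(25, 19/2)
obs 7: x=1 → posterior Gamma(26, 21/2)
obs 8: x=3 → posterior Gamma(29, 23/2)
obs 9: x=0 → posterior Gamma(29, 25/2)
obs 10: x=6 → posterior Gamma(35, 27/2)
obs 11: x=0 → posterior Gamma(35, 29/2)
obs 12: x=0 → posterior Gamma(35, 31/2)
obs 13: x=6 → posterior Gamma(41, 33/2)
obs 14: x=0 → posterior Gamma(41, 35/2)

alpha=41, beta=35/2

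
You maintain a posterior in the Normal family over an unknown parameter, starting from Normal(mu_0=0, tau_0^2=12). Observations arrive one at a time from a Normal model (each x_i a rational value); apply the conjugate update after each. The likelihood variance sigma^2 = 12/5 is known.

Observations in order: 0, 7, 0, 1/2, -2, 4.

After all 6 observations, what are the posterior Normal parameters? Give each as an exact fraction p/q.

obs 1: x=0 → posterior Normal(0, 2)
obs 2: x=7 → posterior Normal(35/11, 12/11)
obs 3: x=0 → posterior Normal(35/16, 3/4)
obs 4: x=1/2 → posterior Normal(25/14, 4/7)
obs 5: x=-2 → posterior Normal(55/52, 6/13)
obs 6: x=4 → posterior Normal(95/62, 12/31)

mu_0=95/62, tau_0^2=12/31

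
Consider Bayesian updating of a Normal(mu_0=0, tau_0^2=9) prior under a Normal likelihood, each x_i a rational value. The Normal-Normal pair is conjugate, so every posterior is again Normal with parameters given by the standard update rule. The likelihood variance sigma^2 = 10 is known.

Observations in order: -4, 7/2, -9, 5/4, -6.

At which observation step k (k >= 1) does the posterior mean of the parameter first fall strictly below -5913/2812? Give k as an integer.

obs 1: x=-4 → posterior Normal(-36/19, 90/19)
obs 2: x=7/2 → posterior Normal(-9/56, 45/14)
obs 3: x=-9 → posterior Normal(-171/74, 90/37)
obs 4: x=5/4 → posterior Normal(-297/184, 45/23)
obs 5: x=-6 → posterior Normal(-513/220, 18/11)

k = 3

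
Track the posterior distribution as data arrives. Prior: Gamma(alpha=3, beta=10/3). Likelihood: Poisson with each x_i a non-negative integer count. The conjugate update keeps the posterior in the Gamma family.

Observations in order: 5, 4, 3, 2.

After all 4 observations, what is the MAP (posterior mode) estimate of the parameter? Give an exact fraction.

24/11

obs 1: x=5 → posterior Gamma(8, 13/3)
obs 2: x=4 → posterior Gamma(12, 16/3)
obs 3: x=3 → posterior Gamma(15, 19/3)
obs 4: x=2 → posterior Gamma(17, 22/3)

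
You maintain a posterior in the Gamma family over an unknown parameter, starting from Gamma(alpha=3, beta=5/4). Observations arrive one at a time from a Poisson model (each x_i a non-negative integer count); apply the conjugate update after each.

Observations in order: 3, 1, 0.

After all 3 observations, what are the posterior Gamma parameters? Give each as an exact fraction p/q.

obs 1: x=3 → posterior Gamma(6, 9/4)
obs 2: x=1 → posterior Gamma(7, 13/4)
obs 3: x=0 → posterior Gamma(7, 17/4)

alpha=7, beta=17/4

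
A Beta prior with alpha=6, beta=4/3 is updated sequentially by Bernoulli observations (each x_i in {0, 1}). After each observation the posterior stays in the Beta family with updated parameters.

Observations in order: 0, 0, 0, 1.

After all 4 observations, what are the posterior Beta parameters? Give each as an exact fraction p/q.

alpha=7, beta=13/3

obs 1: x=0 → posterior Beta(6, 7/3)
obs 2: x=0 → posterior Beta(6, 10/3)
obs 3: x=0 → posterior Beta(6, 13/3)
obs 4: x=1 → posterior Beta(7, 13/3)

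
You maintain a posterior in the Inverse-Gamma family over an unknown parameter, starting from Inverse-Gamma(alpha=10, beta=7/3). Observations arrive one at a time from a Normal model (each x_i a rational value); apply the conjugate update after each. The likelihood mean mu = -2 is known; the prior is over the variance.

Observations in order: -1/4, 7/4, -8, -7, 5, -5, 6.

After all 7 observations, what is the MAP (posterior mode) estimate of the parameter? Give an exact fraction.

obs 1: x=-1/4 → posterior Inverse-Gamma(21/2, 371/96)
obs 2: x=7/4 → posterior Inverse-Gamma(11, 523/48)
obs 3: x=-8 → posterior Inverse-Gamma(23/2, 1387/48)
obs 4: x=-7 → posterior Inverse-Gamma(12, 1987/48)
obs 5: x=5 → posterior Inverse-Gamma(25/2, 3163/48)
obs 6: x=-5 → posterior Inverse-Gamma(13, 3379/48)
obs 7: x=6 → posterior Inverse-Gamma(27/2, 4915/48)

4915/696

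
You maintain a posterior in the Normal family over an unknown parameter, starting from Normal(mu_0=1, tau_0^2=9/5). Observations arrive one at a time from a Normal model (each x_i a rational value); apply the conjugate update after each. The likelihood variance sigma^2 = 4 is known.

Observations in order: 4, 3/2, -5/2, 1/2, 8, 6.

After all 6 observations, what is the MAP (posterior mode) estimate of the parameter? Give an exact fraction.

obs 1: x=4 → posterior Normal(56/29, 36/29)
obs 2: x=3/2 → posterior Normal(139/76, 18/19)
obs 3: x=-5/2 → posterior Normal(1, 36/47)
obs 4: x=1/2 → posterior Normal(103/112, 9/14)
obs 5: x=8 → posterior Normal(19/10, 36/65)
obs 6: x=6 → posterior Normal(355/148, 18/37)

355/148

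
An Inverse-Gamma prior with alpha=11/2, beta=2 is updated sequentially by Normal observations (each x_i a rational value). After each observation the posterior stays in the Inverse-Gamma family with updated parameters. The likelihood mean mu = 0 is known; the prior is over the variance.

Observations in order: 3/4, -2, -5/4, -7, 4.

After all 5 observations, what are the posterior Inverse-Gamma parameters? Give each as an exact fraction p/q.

obs 1: x=3/4 → posterior Inverse-Gamma(6, 73/32)
obs 2: x=-2 → posterior Inverse-Gamma(13/2, 137/32)
obs 3: x=-5/4 → posterior Inverse-Gamma(7, 81/16)
obs 4: x=-7 → posterior Inverse-Gamma(15/2, 473/16)
obs 5: x=4 → posterior Inverse-Gamma(8, 601/16)

alpha=8, beta=601/16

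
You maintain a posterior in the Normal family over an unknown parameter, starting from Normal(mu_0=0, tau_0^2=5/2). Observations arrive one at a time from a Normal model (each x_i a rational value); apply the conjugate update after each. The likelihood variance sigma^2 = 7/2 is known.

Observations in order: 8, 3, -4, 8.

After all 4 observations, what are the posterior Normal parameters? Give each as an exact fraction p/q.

mu_0=25/9, tau_0^2=35/54

obs 1: x=8 → posterior Normal(10/3, 35/24)
obs 2: x=3 → posterior Normal(55/17, 35/34)
obs 3: x=-4 → posterior Normal(35/22, 35/44)
obs 4: x=8 → posterior Normal(25/9, 35/54)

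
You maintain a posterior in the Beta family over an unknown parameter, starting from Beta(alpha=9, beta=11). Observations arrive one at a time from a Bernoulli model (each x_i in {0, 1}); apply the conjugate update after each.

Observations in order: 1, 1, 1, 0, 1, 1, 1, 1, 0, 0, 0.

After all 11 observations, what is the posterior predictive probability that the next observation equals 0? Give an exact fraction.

obs 1: x=1 → posterior Beta(10, 11)
obs 2: x=1 → posterior Beta(11, 11)
obs 3: x=1 → posterior Beta(12, 11)
obs 4: x=0 → posterior Beta(12, 12)
obs 5: x=1 → posterior Beta(13, 12)
obs 6: x=1 → posterior Beta(14, 12)
obs 7: x=1 → posterior Beta(15, 12)
obs 8: x=1 → posterior Beta(16, 12)
obs 9: x=0 → posterior Beta(16, 13)
obs 10: x=0 → posterior Beta(16, 14)
obs 11: x=0 → posterior Beta(16, 15)

15/31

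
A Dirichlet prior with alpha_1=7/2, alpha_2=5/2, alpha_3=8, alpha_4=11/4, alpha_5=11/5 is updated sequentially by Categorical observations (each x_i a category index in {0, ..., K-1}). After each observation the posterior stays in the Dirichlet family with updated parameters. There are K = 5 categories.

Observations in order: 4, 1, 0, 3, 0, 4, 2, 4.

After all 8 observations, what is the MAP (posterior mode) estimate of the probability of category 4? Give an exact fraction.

obs 1: x=4 → posterior Dirichlet(7/2, 5/2, 8, 11/4, 16/5)
obs 2: x=1 → posterior Dirichlet(7/2, 7/2, 8, 11/4, 16/5)
obs 3: x=0 → posterior Dirichlet(9/2, 7/2, 8, 11/4, 16/5)
obs 4: x=3 → posterior Dirichlet(9/2, 7/2, 8, 15/4, 16/5)
obs 5: x=0 → posterior Dirichlet(11/2, 7/2, 8, 15/4, 16/5)
obs 6: x=4 → posterior Dirichlet(11/2, 7/2, 8, 15/4, 21/5)
obs 7: x=2 → posterior Dirichlet(11/2, 7/2, 9, 15/4, 21/5)
obs 8: x=4 → posterior Dirichlet(11/2, 7/2, 9, 15/4, 26/5)

84/439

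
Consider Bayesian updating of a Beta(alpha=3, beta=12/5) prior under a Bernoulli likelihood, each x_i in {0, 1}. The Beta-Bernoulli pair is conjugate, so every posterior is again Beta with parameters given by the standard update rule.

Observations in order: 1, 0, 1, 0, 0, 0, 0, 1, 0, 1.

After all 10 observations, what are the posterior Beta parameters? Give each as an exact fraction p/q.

alpha=7, beta=42/5

obs 1: x=1 → posterior Beta(4, 12/5)
obs 2: x=0 → posterior Beta(4, 17/5)
obs 3: x=1 → posterior Beta(5, 17/5)
obs 4: x=0 → posterior Beta(5, 22/5)
obs 5: x=0 → posterior Beta(5, 27/5)
obs 6: x=0 → posterior Beta(5, 32/5)
obs 7: x=0 → posterior Beta(5, 37/5)
obs 8: x=1 → posterior Beta(6, 37/5)
obs 9: x=0 → posterior Beta(6, 42/5)
obs 10: x=1 → posterior Beta(7, 42/5)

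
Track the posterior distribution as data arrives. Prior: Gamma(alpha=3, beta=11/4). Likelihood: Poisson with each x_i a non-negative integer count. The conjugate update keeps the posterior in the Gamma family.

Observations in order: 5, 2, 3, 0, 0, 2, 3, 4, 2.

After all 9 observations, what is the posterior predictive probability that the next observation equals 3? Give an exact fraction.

obs 1: x=5 → posterior Gamma(8, 15/4)
obs 2: x=2 → posterior Gamma(10, 19/4)
obs 3: x=3 → posterior Gamma(13, 23/4)
obs 4: x=0 → posterior Gamma(13, 27/4)
obs 5: x=0 → posterior Gamma(13, 31/4)
obs 6: x=2 → posterior Gamma(15, 35/4)
obs 7: x=3 → posterior Gamma(18, 39/4)
obs 8: x=4 → posterior Gamma(22, 43/4)
obs 9: x=2 → posterior Gamma(24, 47/4)

2246476668310298572095406868320753696039078400/12717295264013893903823981998699400494429003851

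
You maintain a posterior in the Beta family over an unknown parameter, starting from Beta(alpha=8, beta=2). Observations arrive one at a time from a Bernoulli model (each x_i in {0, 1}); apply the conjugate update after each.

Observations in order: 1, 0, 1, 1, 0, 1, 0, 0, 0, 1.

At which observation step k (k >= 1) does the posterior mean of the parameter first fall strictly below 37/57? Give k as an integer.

k = 9

obs 1: x=1 → posterior Beta(9, 2)
obs 2: x=0 → posterior Beta(9, 3)
obs 3: x=1 → posterior Beta(10, 3)
obs 4: x=1 → posterior Beta(11, 3)
obs 5: x=0 → posterior Beta(11, 4)
obs 6: x=1 → posterior Beta(12, 4)
obs 7: x=0 → posterior Beta(12, 5)
obs 8: x=0 → posterior Beta(12, 6)
obs 9: x=0 → posterior Beta(12, 7)
obs 10: x=1 → posterior Beta(13, 7)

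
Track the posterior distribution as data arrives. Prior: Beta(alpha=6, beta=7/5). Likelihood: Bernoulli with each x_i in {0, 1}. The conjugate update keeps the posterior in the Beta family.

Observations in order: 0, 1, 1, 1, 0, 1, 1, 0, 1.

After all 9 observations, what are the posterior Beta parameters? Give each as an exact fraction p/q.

alpha=12, beta=22/5

obs 1: x=0 → posterior Beta(6, 12/5)
obs 2: x=1 → posterior Beta(7, 12/5)
obs 3: x=1 → posterior Beta(8, 12/5)
obs 4: x=1 → posterior Beta(9, 12/5)
obs 5: x=0 → posterior Beta(9, 17/5)
obs 6: x=1 → posterior Beta(10, 17/5)
obs 7: x=1 → posterior Beta(11, 17/5)
obs 8: x=0 → posterior Beta(11, 22/5)
obs 9: x=1 → posterior Beta(12, 22/5)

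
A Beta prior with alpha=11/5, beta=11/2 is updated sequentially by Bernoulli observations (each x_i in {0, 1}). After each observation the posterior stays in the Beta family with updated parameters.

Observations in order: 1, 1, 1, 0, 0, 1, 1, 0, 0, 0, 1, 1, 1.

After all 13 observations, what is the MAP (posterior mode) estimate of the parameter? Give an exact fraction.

obs 1: x=1 → posterior Beta(16/5, 11/2)
obs 2: x=1 → posterior Beta(21/5, 11/2)
obs 3: x=1 → posterior Beta(26/5, 11/2)
obs 4: x=0 → posterior Beta(26/5, 13/2)
obs 5: x=0 → posterior Beta(26/5, 15/2)
obs 6: x=1 → posterior Beta(31/5, 15/2)
obs 7: x=1 → posterior Beta(36/5, 15/2)
obs 8: x=0 → posterior Beta(36/5, 17/2)
obs 9: x=0 → posterior Beta(36/5, 19/2)
obs 10: x=0 → posterior Beta(36/5, 21/2)
obs 11: x=1 → posterior Beta(41/5, 21/2)
obs 12: x=1 → posterior Beta(46/5, 21/2)
obs 13: x=1 → posterior Beta(51/5, 21/2)

92/187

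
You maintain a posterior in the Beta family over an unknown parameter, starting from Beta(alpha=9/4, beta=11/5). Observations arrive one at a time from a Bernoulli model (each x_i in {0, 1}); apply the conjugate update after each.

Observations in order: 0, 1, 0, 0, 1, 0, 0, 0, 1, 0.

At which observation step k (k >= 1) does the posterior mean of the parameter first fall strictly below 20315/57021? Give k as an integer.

obs 1: x=0 → posterior Beta(9/4, 16/5)
obs 2: x=1 → posterior Beta(13/4, 16/5)
obs 3: x=0 → posterior Beta(13/4, 21/5)
obs 4: x=0 → posterior Beta(13/4, 26/5)
obs 5: x=1 → posterior Beta(17/4, 26/5)
obs 6: x=0 → posterior Beta(17/4, 31/5)
obs 7: x=0 → posterior Beta(17/4, 36/5)
obs 8: x=0 → posterior Beta(17/4, 41/5)
obs 9: x=1 → posterior Beta(21/4, 41/5)
obs 10: x=0 → posterior Beta(21/4, 46/5)

k = 8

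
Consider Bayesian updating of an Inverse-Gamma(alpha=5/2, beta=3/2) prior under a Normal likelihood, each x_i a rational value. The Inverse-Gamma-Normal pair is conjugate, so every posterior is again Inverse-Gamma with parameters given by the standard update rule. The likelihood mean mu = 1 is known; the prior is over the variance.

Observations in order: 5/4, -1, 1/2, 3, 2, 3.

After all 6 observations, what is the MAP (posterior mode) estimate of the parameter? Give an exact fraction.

261/208

obs 1: x=5/4 → posterior Inverse-Gamma(3, 49/32)
obs 2: x=-1 → posterior Inverse-Gamma(7/2, 113/32)
obs 3: x=1/2 → posterior Inverse-Gamma(4, 117/32)
obs 4: x=3 → posterior Inverse-Gamma(9/2, 181/32)
obs 5: x=2 → posterior Inverse-Gamma(5, 197/32)
obs 6: x=3 → posterior Inverse-Gamma(11/2, 261/32)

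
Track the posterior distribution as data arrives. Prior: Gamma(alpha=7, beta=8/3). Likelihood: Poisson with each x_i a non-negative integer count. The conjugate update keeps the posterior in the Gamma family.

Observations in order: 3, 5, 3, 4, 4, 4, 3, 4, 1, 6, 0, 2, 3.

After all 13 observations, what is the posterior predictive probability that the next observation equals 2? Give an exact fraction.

obs 1: x=3 → posterior Gamma(10, 11/3)
obs 2: x=5 → posterior Gamma(15, 14/3)
obs 3: x=3 → posterior Gamma(18, 17/3)
obs 4: x=4 → posterior Gamma(22, 20/3)
obs 5: x=4 → posterior Gamma(26, 23/3)
obs 6: x=4 → posterior Gamma(30, 26/3)
obs 7: x=3 → posterior Gamma(33, 29/3)
obs 8: x=4 → posterior Gamma(37, 32/3)
obs 9: x=1 → posterior Gamma(38, 35/3)
obs 10: x=6 → posterior Gamma(44, 38/3)
obs 11: x=0 → posterior Gamma(44, 41/3)
obs 12: x=2 → posterior Gamma(46, 44/3)
obs 13: x=3 → posterior Gamma(49, 47/3)

3777753601814898450294545996857778237168565754197583734583706714592560296940304185847/17763568394002504646778106689453125000000000000000000000000000000000000000000000000000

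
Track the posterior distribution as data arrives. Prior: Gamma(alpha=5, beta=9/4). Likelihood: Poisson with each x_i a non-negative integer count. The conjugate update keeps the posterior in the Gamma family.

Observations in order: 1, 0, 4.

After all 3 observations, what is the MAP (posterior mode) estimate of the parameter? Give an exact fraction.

obs 1: x=1 → posterior Gamma(6, 13/4)
obs 2: x=0 → posterior Gamma(6, 17/4)
obs 3: x=4 → posterior Gamma(10, 21/4)

12/7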